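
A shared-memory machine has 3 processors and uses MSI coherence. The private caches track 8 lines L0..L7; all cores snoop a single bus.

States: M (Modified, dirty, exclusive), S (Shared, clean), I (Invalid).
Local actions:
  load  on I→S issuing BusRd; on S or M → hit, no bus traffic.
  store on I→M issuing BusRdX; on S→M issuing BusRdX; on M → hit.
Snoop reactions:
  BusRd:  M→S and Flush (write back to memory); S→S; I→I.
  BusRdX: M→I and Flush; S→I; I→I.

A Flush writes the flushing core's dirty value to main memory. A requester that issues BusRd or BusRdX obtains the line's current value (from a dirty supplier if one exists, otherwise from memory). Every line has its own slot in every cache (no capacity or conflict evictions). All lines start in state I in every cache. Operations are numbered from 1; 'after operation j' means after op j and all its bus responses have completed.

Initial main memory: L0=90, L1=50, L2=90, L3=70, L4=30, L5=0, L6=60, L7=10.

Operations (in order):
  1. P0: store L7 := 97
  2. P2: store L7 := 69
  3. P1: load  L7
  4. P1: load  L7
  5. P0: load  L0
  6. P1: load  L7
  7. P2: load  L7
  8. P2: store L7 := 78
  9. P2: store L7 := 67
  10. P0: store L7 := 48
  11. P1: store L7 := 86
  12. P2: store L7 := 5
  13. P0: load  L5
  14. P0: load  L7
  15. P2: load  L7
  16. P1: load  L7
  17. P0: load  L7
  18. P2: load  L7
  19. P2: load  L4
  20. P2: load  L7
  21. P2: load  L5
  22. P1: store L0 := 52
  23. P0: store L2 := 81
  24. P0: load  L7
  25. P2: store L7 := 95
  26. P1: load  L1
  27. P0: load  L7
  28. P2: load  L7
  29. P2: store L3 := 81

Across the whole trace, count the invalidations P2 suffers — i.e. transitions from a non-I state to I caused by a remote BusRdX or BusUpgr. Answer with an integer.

1. P0: store L7 := 97  bus=[BusRdX]  L7: P0=M P1=I P2=I  mem[L7]=10
2. P2: store L7 := 69  bus=[BusRdX,Flush]  L7: P0=I P1=I P2=M  mem[L7]=97
3. P1: load  L7  bus=[BusRd,Flush]  L7: P0=I P1=S P2=S  mem[L7]=69
4. P1: load  L7  bus=[-]  L7: P0=I P1=S P2=S  mem[L7]=69
5. P0: load  L0  bus=[BusRd]  L0: P0=S P1=I P2=I  mem[L0]=90
6. P1: load  L7  bus=[-]  L7: P0=I P1=S P2=S  mem[L7]=69
7. P2: load  L7  bus=[-]  L7: P0=I P1=S P2=S  mem[L7]=69
8. P2: store L7 := 78  bus=[BusRdX]  L7: P0=I P1=I P2=M  mem[L7]=69
9. P2: store L7 := 67  bus=[-]  L7: P0=I P1=I P2=M  mem[L7]=69
10. P0: store L7 := 48  bus=[BusRdX,Flush]  L7: P0=M P1=I P2=I  mem[L7]=67
11. P1: store L7 := 86  bus=[BusRdX,Flush]  L7: P0=I P1=M P2=I  mem[L7]=48
12. P2: store L7 := 5  bus=[BusRdX,Flush]  L7: P0=I P1=I P2=M  mem[L7]=86
13. P0: load  L5  bus=[BusRd]  L5: P0=S P1=I P2=I  mem[L5]=0
14. P0: load  L7  bus=[BusRd,Flush]  L7: P0=S P1=I P2=S  mem[L7]=5
15. P2: load  L7  bus=[-]  L7: P0=S P1=I P2=S  mem[L7]=5
16. P1: load  L7  bus=[BusRd]  L7: P0=S P1=S P2=S  mem[L7]=5
17. P0: load  L7  bus=[-]  L7: P0=S P1=S P2=S  mem[L7]=5
18. P2: load  L7  bus=[-]  L7: P0=S P1=S P2=S  mem[L7]=5
19. P2: load  L4  bus=[BusRd]  L4: P0=I P1=I P2=S  mem[L4]=30
20. P2: load  L7  bus=[-]  L7: P0=S P1=S P2=S  mem[L7]=5
21. P2: load  L5  bus=[BusRd]  L5: P0=S P1=I P2=S  mem[L5]=0
22. P1: store L0 := 52  bus=[BusRdX]  L0: P0=I P1=M P2=I  mem[L0]=90
23. P0: store L2 := 81  bus=[BusRdX]  L2: P0=M P1=I P2=I  mem[L2]=90
24. P0: load  L7  bus=[-]  L7: P0=S P1=S P2=S  mem[L7]=5
25. P2: store L7 := 95  bus=[BusRdX]  L7: P0=I P1=I P2=M  mem[L7]=5
26. P1: load  L1  bus=[BusRd]  L1: P0=I P1=S P2=I  mem[L1]=50
27. P0: load  L7  bus=[BusRd,Flush]  L7: P0=S P1=I P2=S  mem[L7]=95
28. P2: load  L7  bus=[-]  L7: P0=S P1=I P2=S  mem[L7]=95
29. P2: store L3 := 81  bus=[BusRdX]  L3: P0=I P1=I P2=M  mem[L3]=70

invalidations = 1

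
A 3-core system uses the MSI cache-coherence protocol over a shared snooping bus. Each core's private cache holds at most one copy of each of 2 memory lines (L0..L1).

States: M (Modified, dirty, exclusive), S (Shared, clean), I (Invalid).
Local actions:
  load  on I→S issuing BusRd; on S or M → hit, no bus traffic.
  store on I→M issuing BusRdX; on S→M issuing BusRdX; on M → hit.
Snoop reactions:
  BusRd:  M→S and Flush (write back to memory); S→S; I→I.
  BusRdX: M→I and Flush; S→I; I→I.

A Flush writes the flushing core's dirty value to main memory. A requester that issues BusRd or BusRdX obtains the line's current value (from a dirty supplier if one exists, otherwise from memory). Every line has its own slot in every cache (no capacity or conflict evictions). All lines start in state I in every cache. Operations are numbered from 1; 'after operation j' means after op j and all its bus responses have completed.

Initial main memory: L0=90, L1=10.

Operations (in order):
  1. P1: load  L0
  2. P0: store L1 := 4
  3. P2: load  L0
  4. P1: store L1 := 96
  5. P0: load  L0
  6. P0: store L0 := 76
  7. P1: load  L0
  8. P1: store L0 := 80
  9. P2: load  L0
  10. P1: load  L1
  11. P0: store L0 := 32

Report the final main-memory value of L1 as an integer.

  op1 P1: load  L0 → I/S/I on L0; bus BusRd; mem=90
  op2 P0: store L1 := 4 → M/I/I on L1; bus BusRdX; mem=10
  op3 P2: load  L0 → I/S/S on L0; bus BusRd; mem=90
  op4 P1: store L1 := 96 → I/M/I on L1; bus BusRdX Flush; mem=4
  op5 P0: load  L0 → S/S/S on L0; bus BusRd; mem=90
  op6 P0: store L0 := 76 → M/I/I on L0; bus BusRdX; mem=90
  op7 P1: load  L0 → S/S/I on L0; bus BusRd Flush; mem=76
  op8 P1: store L0 := 80 → I/M/I on L0; bus BusRdX; mem=76
  op9 P2: load  L0 → I/S/S on L0; bus BusRd Flush; mem=80
  op10 P1: load  L1 → I/M/I on L1; bus (none); mem=4
  op11 P0: store L0 := 32 → M/I/I on L0; bus BusRdX; mem=80

memory[L1] = 4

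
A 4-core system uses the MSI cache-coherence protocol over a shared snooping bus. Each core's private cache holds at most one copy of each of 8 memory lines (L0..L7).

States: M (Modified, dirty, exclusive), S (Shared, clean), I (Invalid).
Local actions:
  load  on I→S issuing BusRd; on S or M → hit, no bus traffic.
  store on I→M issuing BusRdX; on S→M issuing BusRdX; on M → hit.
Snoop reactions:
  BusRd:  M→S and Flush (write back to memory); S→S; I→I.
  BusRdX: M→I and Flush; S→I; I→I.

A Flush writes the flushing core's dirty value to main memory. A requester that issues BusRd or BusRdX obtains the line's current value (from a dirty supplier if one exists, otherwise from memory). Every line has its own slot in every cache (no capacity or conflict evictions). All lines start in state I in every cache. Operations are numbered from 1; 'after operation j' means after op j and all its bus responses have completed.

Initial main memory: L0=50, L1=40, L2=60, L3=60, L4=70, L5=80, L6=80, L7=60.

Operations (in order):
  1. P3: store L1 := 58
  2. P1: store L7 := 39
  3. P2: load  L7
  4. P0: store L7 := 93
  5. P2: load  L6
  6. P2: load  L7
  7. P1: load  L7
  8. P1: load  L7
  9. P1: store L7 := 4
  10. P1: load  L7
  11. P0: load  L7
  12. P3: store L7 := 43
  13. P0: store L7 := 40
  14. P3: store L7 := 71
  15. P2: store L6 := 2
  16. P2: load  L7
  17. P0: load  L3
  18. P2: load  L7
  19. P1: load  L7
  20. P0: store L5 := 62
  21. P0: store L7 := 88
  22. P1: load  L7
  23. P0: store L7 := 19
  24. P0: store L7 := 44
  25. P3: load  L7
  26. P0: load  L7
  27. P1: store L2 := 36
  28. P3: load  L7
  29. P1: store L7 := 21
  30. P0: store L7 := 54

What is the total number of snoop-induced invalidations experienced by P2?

  op1 P3: store L1 := 58 → I/I/I/M on L1; bus BusRdX; mem=40
  op2 P1: store L7 := 39 → I/M/I/I on L7; bus BusRdX; mem=60
  op3 P2: load  L7 → I/S/S/I on L7; bus BusRd Flush; mem=39
  op4 P0: store L7 := 93 → M/I/I/I on L7; bus BusRdX; mem=39
  op5 P2: load  L6 → I/I/S/I on L6; bus BusRd; mem=80
  op6 P2: load  L7 → S/I/S/I on L7; bus BusRd Flush; mem=93
  op7 P1: load  L7 → S/S/S/I on L7; bus BusRd; mem=93
  op8 P1: load  L7 → S/S/S/I on L7; bus (none); mem=93
  op9 P1: store L7 := 4 → I/M/I/I on L7; bus BusRdX; mem=93
  op10 P1: load  L7 → I/M/I/I on L7; bus (none); mem=93
  op11 P0: load  L7 → S/S/I/I on L7; bus BusRd Flush; mem=4
  op12 P3: store L7 := 43 → I/I/I/M on L7; bus BusRdX; mem=4
  op13 P0: store L7 := 40 → M/I/I/I on L7; bus BusRdX Flush; mem=43
  op14 P3: store L7 := 71 → I/I/I/M on L7; bus BusRdX Flush; mem=40
  op15 P2: store L6 := 2 → I/I/M/I on L6; bus BusRdX; mem=80
  op16 P2: load  L7 → I/I/S/S on L7; bus BusRd Flush; mem=71
  op17 P0: load  L3 → S/I/I/I on L3; bus BusRd; mem=60
  op18 P2: load  L7 → I/I/S/S on L7; bus (none); mem=71
  op19 P1: load  L7 → I/S/S/S on L7; bus BusRd; mem=71
  op20 P0: store L5 := 62 → M/I/I/I on L5; bus BusRdX; mem=80
  op21 P0: store L7 := 88 → M/I/I/I on L7; bus BusRdX; mem=71
  op22 P1: load  L7 → S/S/I/I on L7; bus BusRd Flush; mem=88
  op23 P0: store L7 := 19 → M/I/I/I on L7; bus BusRdX; mem=88
  op24 P0: store L7 := 44 → M/I/I/I on L7; bus (none); mem=88
  op25 P3: load  L7 → S/I/I/S on L7; bus BusRd Flush; mem=44
  op26 P0: load  L7 → S/I/I/S on L7; bus (none); mem=44
  op27 P1: store L2 := 36 → I/M/I/I on L2; bus BusRdX; mem=60
  op28 P3: load  L7 → S/I/I/S on L7; bus (none); mem=44
  op29 P1: store L7 := 21 → I/M/I/I on L7; bus BusRdX; mem=44
  op30 P0: store L7 := 54 → M/I/I/I on L7; bus BusRdX Flush; mem=21

invalidations = 3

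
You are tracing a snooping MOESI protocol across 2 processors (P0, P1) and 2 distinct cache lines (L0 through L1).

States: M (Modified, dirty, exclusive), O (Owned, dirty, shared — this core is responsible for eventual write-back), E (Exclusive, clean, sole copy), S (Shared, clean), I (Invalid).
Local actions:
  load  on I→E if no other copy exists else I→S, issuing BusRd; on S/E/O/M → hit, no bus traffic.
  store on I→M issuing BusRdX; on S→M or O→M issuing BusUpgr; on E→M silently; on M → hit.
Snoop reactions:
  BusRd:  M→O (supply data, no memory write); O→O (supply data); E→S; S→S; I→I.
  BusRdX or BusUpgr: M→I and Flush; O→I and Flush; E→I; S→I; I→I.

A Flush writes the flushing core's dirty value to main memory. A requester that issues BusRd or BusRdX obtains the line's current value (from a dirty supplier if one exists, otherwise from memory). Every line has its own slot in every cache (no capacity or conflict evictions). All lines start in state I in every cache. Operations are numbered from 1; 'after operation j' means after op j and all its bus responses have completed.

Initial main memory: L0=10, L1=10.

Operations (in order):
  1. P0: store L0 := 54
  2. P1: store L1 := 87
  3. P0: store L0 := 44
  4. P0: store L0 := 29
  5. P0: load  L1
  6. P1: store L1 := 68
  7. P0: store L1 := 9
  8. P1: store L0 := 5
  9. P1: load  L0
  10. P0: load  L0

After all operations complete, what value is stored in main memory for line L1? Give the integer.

memory[L1] = 68

1. P0: store L0 := 54  bus=[BusRdX]  L0: P0=M P1=I  mem[L0]=10
2. P1: store L1 := 87  bus=[BusRdX]  L1: P0=I P1=M  mem[L1]=10
3. P0: store L0 := 44  bus=[-]  L0: P0=M P1=I  mem[L0]=10
4. P0: store L0 := 29  bus=[-]  L0: P0=M P1=I  mem[L0]=10
5. P0: load  L1  bus=[BusRd]  L1: P0=S P1=O  mem[L1]=10
6. P1: store L1 := 68  bus=[BusUpgr]  L1: P0=I P1=M  mem[L1]=10
7. P0: store L1 := 9  bus=[BusRdX,Flush]  L1: P0=M P1=I  mem[L1]=68
8. P1: store L0 := 5  bus=[BusRdX,Flush]  L0: P0=I P1=M  mem[L0]=29
9. P1: load  L0  bus=[-]  L0: P0=I P1=M  mem[L0]=29
10. P0: load  L0  bus=[BusRd]  L0: P0=S P1=O  mem[L0]=29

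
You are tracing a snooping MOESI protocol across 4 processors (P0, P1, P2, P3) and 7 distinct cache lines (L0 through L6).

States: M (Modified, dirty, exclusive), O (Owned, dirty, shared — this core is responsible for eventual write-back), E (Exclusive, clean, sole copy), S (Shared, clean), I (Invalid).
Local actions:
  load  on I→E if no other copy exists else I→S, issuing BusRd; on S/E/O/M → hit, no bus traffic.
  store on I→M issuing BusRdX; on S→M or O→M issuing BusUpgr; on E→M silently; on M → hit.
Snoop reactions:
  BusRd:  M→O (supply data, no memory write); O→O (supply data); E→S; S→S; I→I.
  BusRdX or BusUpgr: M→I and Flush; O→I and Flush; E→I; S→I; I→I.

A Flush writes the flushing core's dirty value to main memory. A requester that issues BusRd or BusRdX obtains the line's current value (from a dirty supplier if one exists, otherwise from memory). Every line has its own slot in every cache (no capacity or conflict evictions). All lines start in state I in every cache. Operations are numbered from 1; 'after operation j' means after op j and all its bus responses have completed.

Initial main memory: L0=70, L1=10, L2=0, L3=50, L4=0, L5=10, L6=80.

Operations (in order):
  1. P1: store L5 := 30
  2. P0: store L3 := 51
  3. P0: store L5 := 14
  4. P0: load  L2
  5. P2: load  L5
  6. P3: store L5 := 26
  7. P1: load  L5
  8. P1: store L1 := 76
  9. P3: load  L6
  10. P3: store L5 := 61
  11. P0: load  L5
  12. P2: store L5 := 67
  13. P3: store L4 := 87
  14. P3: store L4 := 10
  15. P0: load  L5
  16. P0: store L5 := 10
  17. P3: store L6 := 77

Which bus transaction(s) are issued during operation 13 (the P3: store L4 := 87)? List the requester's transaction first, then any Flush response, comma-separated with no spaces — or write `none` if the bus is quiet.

bus = BusRdX

  op1 P1: store L5 := 30 → I/M/I/I on L5; bus BusRdX; mem=10
  op2 P0: store L3 := 51 → M/I/I/I on L3; bus BusRdX; mem=50
  op3 P0: store L5 := 14 → M/I/I/I on L5; bus BusRdX Flush; mem=30
  op4 P0: load  L2 → E/I/I/I on L2; bus BusRd; mem=0
  op5 P2: load  L5 → O/I/S/I on L5; bus BusRd; mem=30
  op6 P3: store L5 := 26 → I/I/I/M on L5; bus BusRdX Flush; mem=14
  op7 P1: load  L5 → I/S/I/O on L5; bus BusRd; mem=14
  op8 P1: store L1 := 76 → I/M/I/I on L1; bus BusRdX; mem=10
  op9 P3: load  L6 → I/I/I/E on L6; bus BusRd; mem=80
  op10 P3: store L5 := 61 → I/I/I/M on L5; bus BusUpgr; mem=14
  op11 P0: load  L5 → S/I/I/O on L5; bus BusRd; mem=14
  op12 P2: store L5 := 67 → I/I/M/I on L5; bus BusRdX Flush; mem=61
  op13 P3: store L4 := 87 → I/I/I/M on L4; bus BusRdX; mem=0
  op14 P3: store L4 := 10 → I/I/I/M on L4; bus (none); mem=0
  op15 P0: load  L5 → S/I/O/I on L5; bus BusRd; mem=61
  op16 P0: store L5 := 10 → M/I/I/I on L5; bus BusUpgr Flush; mem=67
  op17 P3: store L6 := 77 → I/I/I/M on L6; bus (none); mem=80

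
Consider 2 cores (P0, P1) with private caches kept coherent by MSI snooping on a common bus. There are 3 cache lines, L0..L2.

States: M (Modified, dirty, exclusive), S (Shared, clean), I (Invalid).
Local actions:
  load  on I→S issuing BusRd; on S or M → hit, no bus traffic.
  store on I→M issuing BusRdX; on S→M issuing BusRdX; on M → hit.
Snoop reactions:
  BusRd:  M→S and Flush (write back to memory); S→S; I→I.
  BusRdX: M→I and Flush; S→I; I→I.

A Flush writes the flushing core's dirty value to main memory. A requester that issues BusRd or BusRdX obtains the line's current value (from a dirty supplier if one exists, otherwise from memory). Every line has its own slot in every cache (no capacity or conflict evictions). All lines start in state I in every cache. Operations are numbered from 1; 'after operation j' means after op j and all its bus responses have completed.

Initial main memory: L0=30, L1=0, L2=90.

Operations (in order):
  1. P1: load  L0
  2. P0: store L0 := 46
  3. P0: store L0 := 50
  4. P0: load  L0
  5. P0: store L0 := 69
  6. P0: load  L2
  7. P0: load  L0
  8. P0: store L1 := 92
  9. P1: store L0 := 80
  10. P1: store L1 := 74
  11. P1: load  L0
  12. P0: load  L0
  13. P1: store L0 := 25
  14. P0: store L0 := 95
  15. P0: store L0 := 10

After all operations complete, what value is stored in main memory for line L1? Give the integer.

memory[L1] = 92

1. P1: load  L0  bus=[BusRd]  L0: P0=I P1=S  mem[L0]=30
2. P0: store L0 := 46  bus=[BusRdX]  L0: P0=M P1=I  mem[L0]=30
3. P0: store L0 := 50  bus=[-]  L0: P0=M P1=I  mem[L0]=30
4. P0: load  L0  bus=[-]  L0: P0=M P1=I  mem[L0]=30
5. P0: store L0 := 69  bus=[-]  L0: P0=M P1=I  mem[L0]=30
6. P0: load  L2  bus=[BusRd]  L2: P0=S P1=I  mem[L2]=90
7. P0: load  L0  bus=[-]  L0: P0=M P1=I  mem[L0]=30
8. P0: store L1 := 92  bus=[BusRdX]  L1: P0=M P1=I  mem[L1]=0
9. P1: store L0 := 80  bus=[BusRdX,Flush]  L0: P0=I P1=M  mem[L0]=69
10. P1: store L1 := 74  bus=[BusRdX,Flush]  L1: P0=I P1=M  mem[L1]=92
11. P1: load  L0  bus=[-]  L0: P0=I P1=M  mem[L0]=69
12. P0: load  L0  bus=[BusRd,Flush]  L0: P0=S P1=S  mem[L0]=80
13. P1: store L0 := 25  bus=[BusRdX]  L0: P0=I P1=M  mem[L0]=80
14. P0: store L0 := 95  bus=[BusRdX,Flush]  L0: P0=M P1=I  mem[L0]=25
15. P0: store L0 := 10  bus=[-]  L0: P0=M P1=I  mem[L0]=25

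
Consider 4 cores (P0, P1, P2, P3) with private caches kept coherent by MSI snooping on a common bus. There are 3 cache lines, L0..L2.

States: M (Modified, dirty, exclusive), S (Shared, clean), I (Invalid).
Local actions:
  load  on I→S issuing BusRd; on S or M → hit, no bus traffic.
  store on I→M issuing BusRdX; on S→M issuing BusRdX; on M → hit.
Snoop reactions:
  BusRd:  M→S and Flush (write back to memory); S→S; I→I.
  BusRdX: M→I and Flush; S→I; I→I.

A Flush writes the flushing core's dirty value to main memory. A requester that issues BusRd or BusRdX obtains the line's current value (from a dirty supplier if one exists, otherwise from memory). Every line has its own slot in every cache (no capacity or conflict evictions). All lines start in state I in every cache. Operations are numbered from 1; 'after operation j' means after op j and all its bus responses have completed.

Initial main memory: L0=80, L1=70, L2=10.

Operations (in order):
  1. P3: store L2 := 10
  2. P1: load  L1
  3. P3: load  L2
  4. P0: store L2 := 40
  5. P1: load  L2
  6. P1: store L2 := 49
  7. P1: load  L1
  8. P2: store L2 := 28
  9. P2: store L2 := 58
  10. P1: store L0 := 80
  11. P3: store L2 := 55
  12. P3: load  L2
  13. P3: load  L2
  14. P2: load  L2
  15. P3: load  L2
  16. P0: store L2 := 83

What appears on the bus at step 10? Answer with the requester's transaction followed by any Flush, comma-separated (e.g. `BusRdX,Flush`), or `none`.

[1] P3: store L2 := 10 | P0:I, P1:I, P2:I, P3:M(10) | bus: BusRdX
[2] P1: load  L1 | P0:I, P1:S(70), P2:I, P3:I | bus: BusRd
[3] P3: load  L2 | P0:I, P1:I, P2:I, P3:M(10) | bus: none
[4] P0: store L2 := 40 | P0:M(40), P1:I, P2:I, P3:I | bus: BusRdX,Flush
[5] P1: load  L2 | P0:S(40), P1:S(40), P2:I, P3:I | bus: BusRd,Flush
[6] P1: store L2 := 49 | P0:I, P1:M(49), P2:I, P3:I | bus: BusRdX
[7] P1: load  L1 | P0:I, P1:S(70), P2:I, P3:I | bus: none
[8] P2: store L2 := 28 | P0:I, P1:I, P2:M(28), P3:I | bus: BusRdX,Flush
[9] P2: store L2 := 58 | P0:I, P1:I, P2:M(58), P3:I | bus: none
[10] P1: store L0 := 80 | P0:I, P1:M(80), P2:I, P3:I | bus: BusRdX
[11] P3: store L2 := 55 | P0:I, P1:I, P2:I, P3:M(55) | bus: BusRdX,Flush
[12] P3: load  L2 | P0:I, P1:I, P2:I, P3:M(55) | bus: none
[13] P3: load  L2 | P0:I, P1:I, P2:I, P3:M(55) | bus: none
[14] P2: load  L2 | P0:I, P1:I, P2:S(55), P3:S(55) | bus: BusRd,Flush
[15] P3: load  L2 | P0:I, P1:I, P2:S(55), P3:S(55) | bus: none
[16] P0: store L2 := 83 | P0:M(83), P1:I, P2:I, P3:I | bus: BusRdX

bus = BusRdX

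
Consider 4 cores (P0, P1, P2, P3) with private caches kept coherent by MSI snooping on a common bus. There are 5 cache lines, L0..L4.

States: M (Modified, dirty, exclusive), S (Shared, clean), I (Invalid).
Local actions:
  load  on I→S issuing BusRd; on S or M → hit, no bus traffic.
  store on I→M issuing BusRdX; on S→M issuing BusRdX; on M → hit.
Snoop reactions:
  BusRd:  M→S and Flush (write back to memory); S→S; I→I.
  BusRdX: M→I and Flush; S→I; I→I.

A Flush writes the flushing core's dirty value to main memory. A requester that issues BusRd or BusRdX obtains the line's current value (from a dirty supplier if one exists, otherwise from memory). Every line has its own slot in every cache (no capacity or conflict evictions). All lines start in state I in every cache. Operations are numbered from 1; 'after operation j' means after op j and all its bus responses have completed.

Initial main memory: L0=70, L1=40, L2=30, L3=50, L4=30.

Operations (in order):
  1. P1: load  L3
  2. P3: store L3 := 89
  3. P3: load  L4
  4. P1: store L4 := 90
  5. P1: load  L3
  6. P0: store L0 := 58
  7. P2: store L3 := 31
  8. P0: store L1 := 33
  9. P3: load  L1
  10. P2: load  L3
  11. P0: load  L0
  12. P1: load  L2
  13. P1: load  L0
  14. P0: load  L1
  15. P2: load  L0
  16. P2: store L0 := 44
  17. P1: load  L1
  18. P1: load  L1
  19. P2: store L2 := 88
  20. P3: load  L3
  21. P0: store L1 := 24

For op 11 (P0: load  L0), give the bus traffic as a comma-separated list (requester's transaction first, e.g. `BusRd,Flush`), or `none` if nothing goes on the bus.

  op1 P1: load  L3 → I/S/I/I on L3; bus BusRd; mem=50
  op2 P3: store L3 := 89 → I/I/I/M on L3; bus BusRdX; mem=50
  op3 P3: load  L4 → I/I/I/S on L4; bus BusRd; mem=30
  op4 P1: store L4 := 90 → I/M/I/I on L4; bus BusRdX; mem=30
  op5 P1: load  L3 → I/S/I/S on L3; bus BusRd Flush; mem=89
  op6 P0: store L0 := 58 → M/I/I/I on L0; bus BusRdX; mem=70
  op7 P2: store L3 := 31 → I/I/M/I on L3; bus BusRdX; mem=89
  op8 P0: store L1 := 33 → M/I/I/I on L1; bus BusRdX; mem=40
  op9 P3: load  L1 → S/I/I/S on L1; bus BusRd Flush; mem=33
  op10 P2: load  L3 → I/I/M/I on L3; bus (none); mem=89
  op11 P0: load  L0 → M/I/I/I on L0; bus (none); mem=70
  op12 P1: load  L2 → I/S/I/I on L2; bus BusRd; mem=30
  op13 P1: load  L0 → S/S/I/I on L0; bus BusRd Flush; mem=58
  op14 P0: load  L1 → S/I/I/S on L1; bus (none); mem=33
  op15 P2: load  L0 → S/S/S/I on L0; bus BusRd; mem=58
  op16 P2: store L0 := 44 → I/I/M/I on L0; bus BusRdX; mem=58
  op17 P1: load  L1 → S/S/I/S on L1; bus BusRd; mem=33
  op18 P1: load  L1 → S/S/I/S on L1; bus (none); mem=33
  op19 P2: store L2 := 88 → I/I/M/I on L2; bus BusRdX; mem=30
  op20 P3: load  L3 → I/I/S/S on L3; bus BusRd Flush; mem=31
  op21 P0: store L1 := 24 → M/I/I/I on L1; bus BusRdX; mem=33

bus = none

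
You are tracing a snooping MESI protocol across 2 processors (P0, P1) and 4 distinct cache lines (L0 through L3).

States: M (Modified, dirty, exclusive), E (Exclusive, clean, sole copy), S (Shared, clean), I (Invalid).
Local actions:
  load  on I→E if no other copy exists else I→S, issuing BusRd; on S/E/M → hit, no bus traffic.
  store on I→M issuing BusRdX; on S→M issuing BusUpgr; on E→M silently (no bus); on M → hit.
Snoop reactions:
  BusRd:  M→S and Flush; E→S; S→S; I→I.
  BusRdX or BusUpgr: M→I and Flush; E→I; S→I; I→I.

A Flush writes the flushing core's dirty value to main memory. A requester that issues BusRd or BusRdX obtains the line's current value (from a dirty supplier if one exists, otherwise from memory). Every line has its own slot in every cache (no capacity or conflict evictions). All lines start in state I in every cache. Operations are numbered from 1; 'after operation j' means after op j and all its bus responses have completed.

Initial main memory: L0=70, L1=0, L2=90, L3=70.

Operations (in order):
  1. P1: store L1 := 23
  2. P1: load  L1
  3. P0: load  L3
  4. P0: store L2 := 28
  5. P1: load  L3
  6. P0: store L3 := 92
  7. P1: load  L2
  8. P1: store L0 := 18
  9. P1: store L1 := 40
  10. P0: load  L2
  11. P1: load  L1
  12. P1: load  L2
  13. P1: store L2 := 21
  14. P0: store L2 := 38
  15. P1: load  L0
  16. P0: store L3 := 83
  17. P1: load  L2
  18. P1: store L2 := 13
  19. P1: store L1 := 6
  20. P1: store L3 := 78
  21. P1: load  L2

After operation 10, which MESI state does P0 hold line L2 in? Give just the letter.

  op1 P1: store L1 := 23 → I/M on L1; bus BusRdX; mem=0
  op2 P1: load  L1 → I/M on L1; bus (none); mem=0
  op3 P0: load  L3 → E/I on L3; bus BusRd; mem=70
  op4 P0: store L2 := 28 → M/I on L2; bus BusRdX; mem=90
  op5 P1: load  L3 → S/S on L3; bus BusRd; mem=70
  op6 P0: store L3 := 92 → M/I on L3; bus BusUpgr; mem=70
  op7 P1: load  L2 → S/S on L2; bus BusRd Flush; mem=28
  op8 P1: store L0 := 18 → I/M on L0; bus BusRdX; mem=70
  op9 P1: store L1 := 40 → I/M on L1; bus (none); mem=0
  op10 P0: load  L2 → S/S on L2; bus (none); mem=28
  op11 P1: load  L1 → I/M on L1; bus (none); mem=0
  op12 P1: load  L2 → S/S on L2; bus (none); mem=28
  op13 P1: store L2 := 21 → I/M on L2; bus BusUpgr; mem=28
  op14 P0: store L2 := 38 → M/I on L2; bus BusRdX Flush; mem=21
  op15 P1: load  L0 → I/M on L0; bus (none); mem=70
  op16 P0: store L3 := 83 → M/I on L3; bus (none); mem=70
  op17 P1: load  L2 → S/S on L2; bus BusRd Flush; mem=38
  op18 P1: store L2 := 13 → I/M on L2; bus BusUpgr; mem=38
  op19 P1: store L1 := 6 → I/M on L1; bus (none); mem=0
  op20 P1: store L3 := 78 → I/M on L3; bus BusRdX Flush; mem=83
  op21 P1: load  L2 → I/M on L2; bus (none); mem=38

state = S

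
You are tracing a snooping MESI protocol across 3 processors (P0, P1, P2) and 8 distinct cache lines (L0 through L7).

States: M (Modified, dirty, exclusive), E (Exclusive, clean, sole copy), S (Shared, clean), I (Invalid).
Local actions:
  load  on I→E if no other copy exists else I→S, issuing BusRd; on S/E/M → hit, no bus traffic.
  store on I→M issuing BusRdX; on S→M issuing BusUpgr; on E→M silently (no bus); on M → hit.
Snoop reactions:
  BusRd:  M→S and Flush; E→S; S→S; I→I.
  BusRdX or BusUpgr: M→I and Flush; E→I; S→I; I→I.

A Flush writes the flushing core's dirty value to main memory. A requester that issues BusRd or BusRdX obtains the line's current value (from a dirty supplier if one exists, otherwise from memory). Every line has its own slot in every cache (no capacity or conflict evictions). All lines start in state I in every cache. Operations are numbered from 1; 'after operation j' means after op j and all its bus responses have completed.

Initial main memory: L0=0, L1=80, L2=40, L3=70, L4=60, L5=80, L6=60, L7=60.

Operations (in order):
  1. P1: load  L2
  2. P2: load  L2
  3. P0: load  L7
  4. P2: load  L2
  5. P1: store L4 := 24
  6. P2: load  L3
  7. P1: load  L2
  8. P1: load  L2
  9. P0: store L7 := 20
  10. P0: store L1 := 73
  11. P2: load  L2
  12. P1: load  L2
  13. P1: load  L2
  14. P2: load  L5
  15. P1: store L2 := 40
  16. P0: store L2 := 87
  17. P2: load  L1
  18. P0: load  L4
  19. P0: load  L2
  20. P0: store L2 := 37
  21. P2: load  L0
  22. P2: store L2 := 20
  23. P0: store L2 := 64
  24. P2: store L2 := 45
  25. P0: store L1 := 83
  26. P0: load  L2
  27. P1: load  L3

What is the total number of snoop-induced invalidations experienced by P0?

invalidations = 2

1. P1: load  L2  bus=[BusRd]  L2: P0=I P1=E P2=I  mem[L2]=40
2. P2: load  L2  bus=[BusRd]  L2: P0=I P1=S P2=S  mem[L2]=40
3. P0: load  L7  bus=[BusRd]  L7: P0=E P1=I P2=I  mem[L7]=60
4. P2: load  L2  bus=[-]  L2: P0=I P1=S P2=S  mem[L2]=40
5. P1: store L4 := 24  bus=[BusRdX]  L4: P0=I P1=M P2=I  mem[L4]=60
6. P2: load  L3  bus=[BusRd]  L3: P0=I P1=I P2=E  mem[L3]=70
7. P1: load  L2  bus=[-]  L2: P0=I P1=S P2=S  mem[L2]=40
8. P1: load  L2  bus=[-]  L2: P0=I P1=S P2=S  mem[L2]=40
9. P0: store L7 := 20  bus=[-]  L7: P0=M P1=I P2=I  mem[L7]=60
10. P0: store L1 := 73  bus=[BusRdX]  L1: P0=M P1=I P2=I  mem[L1]=80
11. P2: load  L2  bus=[-]  L2: P0=I P1=S P2=S  mem[L2]=40
12. P1: load  L2  bus=[-]  L2: P0=I P1=S P2=S  mem[L2]=40
13. P1: load  L2  bus=[-]  L2: P0=I P1=S P2=S  mem[L2]=40
14. P2: load  L5  bus=[BusRd]  L5: P0=I P1=I P2=E  mem[L5]=80
15. P1: store L2 := 40  bus=[BusUpgr]  L2: P0=I P1=M P2=I  mem[L2]=40
16. P0: store L2 := 87  bus=[BusRdX,Flush]  L2: P0=M P1=I P2=I  mem[L2]=40
17. P2: load  L1  bus=[BusRd,Flush]  L1: P0=S P1=I P2=S  mem[L1]=73
18. P0: load  L4  bus=[BusRd,Flush]  L4: P0=S P1=S P2=I  mem[L4]=24
19. P0: load  L2  bus=[-]  L2: P0=M P1=I P2=I  mem[L2]=40
20. P0: store L2 := 37  bus=[-]  L2: P0=M P1=I P2=I  mem[L2]=40
21. P2: load  L0  bus=[BusRd]  L0: P0=I P1=I P2=E  mem[L0]=0
22. P2: store L2 := 20  bus=[BusRdX,Flush]  L2: P0=I P1=I P2=M  mem[L2]=37
23. P0: store L2 := 64  bus=[BusRdX,Flush]  L2: P0=M P1=I P2=I  mem[L2]=20
24. P2: store L2 := 45  bus=[BusRdX,Flush]  L2: P0=I P1=I P2=M  mem[L2]=64
25. P0: store L1 := 83  bus=[BusUpgr]  L1: P0=M P1=I P2=I  mem[L1]=73
26. P0: load  L2  bus=[BusRd,Flush]  L2: P0=S P1=I P2=S  mem[L2]=45
27. P1: load  L3  bus=[BusRd]  L3: P0=I P1=S P2=S  mem[L3]=70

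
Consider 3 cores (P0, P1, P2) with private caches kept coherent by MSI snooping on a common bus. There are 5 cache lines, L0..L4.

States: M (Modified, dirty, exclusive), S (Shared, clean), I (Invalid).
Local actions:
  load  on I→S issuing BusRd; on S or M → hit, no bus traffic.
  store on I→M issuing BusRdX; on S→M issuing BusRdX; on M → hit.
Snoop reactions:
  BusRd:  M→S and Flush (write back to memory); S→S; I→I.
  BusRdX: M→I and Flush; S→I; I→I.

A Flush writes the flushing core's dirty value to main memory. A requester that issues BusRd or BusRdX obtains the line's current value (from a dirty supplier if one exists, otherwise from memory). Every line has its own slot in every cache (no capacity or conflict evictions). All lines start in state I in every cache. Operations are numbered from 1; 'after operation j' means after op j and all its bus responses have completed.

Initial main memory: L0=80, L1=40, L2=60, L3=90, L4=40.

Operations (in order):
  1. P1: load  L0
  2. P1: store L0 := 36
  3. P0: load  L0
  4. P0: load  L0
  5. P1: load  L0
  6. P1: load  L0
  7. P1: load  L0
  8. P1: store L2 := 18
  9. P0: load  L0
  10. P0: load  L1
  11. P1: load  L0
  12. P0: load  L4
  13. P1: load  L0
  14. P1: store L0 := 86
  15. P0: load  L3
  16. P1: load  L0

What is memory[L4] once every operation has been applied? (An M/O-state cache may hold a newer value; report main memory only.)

memory[L4] = 40

  op1 P1: load  L0 → I/S/I on L0; bus BusRd; mem=80
  op2 P1: store L0 := 36 → I/M/I on L0; bus BusRdX; mem=80
  op3 P0: load  L0 → S/S/I on L0; bus BusRd Flush; mem=36
  op4 P0: load  L0 → S/S/I on L0; bus (none); mem=36
  op5 P1: load  L0 → S/S/I on L0; bus (none); mem=36
  op6 P1: load  L0 → S/S/I on L0; bus (none); mem=36
  op7 P1: load  L0 → S/S/I on L0; bus (none); mem=36
  op8 P1: store L2 := 18 → I/M/I on L2; bus BusRdX; mem=60
  op9 P0: load  L0 → S/S/I on L0; bus (none); mem=36
  op10 P0: load  L1 → S/I/I on L1; bus BusRd; mem=40
  op11 P1: load  L0 → S/S/I on L0; bus (none); mem=36
  op12 P0: load  L4 → S/I/I on L4; bus BusRd; mem=40
  op13 P1: load  L0 → S/S/I on L0; bus (none); mem=36
  op14 P1: store L0 := 86 → I/M/I on L0; bus BusRdX; mem=36
  op15 P0: load  L3 → S/I/I on L3; bus BusRd; mem=90
  op16 P1: load  L0 → I/M/I on L0; bus (none); mem=36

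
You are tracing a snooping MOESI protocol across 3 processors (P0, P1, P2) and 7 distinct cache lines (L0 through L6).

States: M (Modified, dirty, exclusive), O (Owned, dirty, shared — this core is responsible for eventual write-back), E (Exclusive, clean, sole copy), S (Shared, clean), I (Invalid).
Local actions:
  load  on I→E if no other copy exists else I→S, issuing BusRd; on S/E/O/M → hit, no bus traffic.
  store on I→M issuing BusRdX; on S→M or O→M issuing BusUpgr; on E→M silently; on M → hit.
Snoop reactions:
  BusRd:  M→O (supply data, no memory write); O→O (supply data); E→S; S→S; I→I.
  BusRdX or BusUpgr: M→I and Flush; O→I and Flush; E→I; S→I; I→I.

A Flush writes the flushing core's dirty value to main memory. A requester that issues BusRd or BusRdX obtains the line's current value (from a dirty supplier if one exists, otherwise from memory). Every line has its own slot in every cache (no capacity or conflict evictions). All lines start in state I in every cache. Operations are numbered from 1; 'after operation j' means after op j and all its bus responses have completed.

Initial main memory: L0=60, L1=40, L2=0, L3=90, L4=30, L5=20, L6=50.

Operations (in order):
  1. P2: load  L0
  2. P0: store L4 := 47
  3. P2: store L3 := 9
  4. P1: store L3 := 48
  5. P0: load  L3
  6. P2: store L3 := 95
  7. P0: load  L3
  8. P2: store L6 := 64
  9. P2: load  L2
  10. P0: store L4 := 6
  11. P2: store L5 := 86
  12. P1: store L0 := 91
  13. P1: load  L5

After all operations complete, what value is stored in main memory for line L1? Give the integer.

memory[L1] = 40

step 1: P2: load  L0  ⟶  IIE  (L0)  txn=BusRd  M[L0]=60
step 2: P0: store L4 := 47  ⟶  MII  (L4)  txn=BusRdX  M[L4]=30
step 3: P2: store L3 := 9  ⟶  IIM  (L3)  txn=BusRdX  M[L3]=90
step 4: P1: store L3 := 48  ⟶  IMI  (L3)  txn=BusRdX+Flush  M[L3]=9
step 5: P0: load  L3  ⟶  SOI  (L3)  txn=BusRd  M[L3]=9
step 6: P2: store L3 := 95  ⟶  IIM  (L3)  txn=BusRdX+Flush  M[L3]=48
step 7: P0: load  L3  ⟶  SIO  (L3)  txn=BusRd  M[L3]=48
step 8: P2: store L6 := 64  ⟶  IIM  (L6)  txn=BusRdX  M[L6]=50
step 9: P2: load  L2  ⟶  IIE  (L2)  txn=BusRd  M[L2]=0
step 10: P0: store L4 := 6  ⟶  MII  (L4)  txn=∅  M[L4]=30
step 11: P2: store L5 := 86  ⟶  IIM  (L5)  txn=BusRdX  M[L5]=20
step 12: P1: store L0 := 91  ⟶  IMI  (L0)  txn=BusRdX  M[L0]=60
step 13: P1: load  L5  ⟶  ISO  (L5)  txn=BusRd  M[L5]=20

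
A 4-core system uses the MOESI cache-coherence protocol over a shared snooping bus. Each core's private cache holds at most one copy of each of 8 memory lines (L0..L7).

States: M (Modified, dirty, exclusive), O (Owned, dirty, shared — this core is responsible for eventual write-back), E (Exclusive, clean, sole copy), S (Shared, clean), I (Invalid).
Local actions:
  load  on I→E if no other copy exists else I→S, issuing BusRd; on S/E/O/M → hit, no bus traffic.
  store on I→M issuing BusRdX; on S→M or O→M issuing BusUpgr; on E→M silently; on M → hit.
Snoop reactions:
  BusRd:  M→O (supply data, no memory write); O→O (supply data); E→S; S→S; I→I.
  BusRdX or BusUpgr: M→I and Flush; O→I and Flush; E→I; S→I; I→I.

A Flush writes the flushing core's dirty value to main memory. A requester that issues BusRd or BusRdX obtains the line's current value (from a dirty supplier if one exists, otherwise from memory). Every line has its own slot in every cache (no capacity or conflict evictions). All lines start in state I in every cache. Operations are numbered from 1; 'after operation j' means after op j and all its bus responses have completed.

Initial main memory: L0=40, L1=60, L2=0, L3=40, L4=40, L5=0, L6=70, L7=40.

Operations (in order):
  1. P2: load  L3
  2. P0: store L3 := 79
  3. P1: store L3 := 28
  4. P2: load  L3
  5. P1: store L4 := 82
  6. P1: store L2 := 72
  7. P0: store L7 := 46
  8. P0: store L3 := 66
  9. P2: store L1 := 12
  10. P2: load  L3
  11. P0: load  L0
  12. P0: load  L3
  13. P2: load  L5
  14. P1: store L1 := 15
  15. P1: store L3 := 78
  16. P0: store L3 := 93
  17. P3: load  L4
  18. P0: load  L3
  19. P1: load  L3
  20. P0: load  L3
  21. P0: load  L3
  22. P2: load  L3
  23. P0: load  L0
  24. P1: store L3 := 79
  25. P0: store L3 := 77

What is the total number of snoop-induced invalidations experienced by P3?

[1] P2: load  L3 | P0:I, P1:I, P2:E(40), P3:I | bus: BusRd
[2] P0: store L3 := 79 | P0:M(79), P1:I, P2:I, P3:I | bus: BusRdX
[3] P1: store L3 := 28 | P0:I, P1:M(28), P2:I, P3:I | bus: BusRdX,Flush
[4] P2: load  L3 | P0:I, P1:O(28), P2:S(28), P3:I | bus: BusRd
[5] P1: store L4 := 82 | P0:I, P1:M(82), P2:I, P3:I | bus: BusRdX
[6] P1: store L2 := 72 | P0:I, P1:M(72), P2:I, P3:I | bus: BusRdX
[7] P0: store L7 := 46 | P0:M(46), P1:I, P2:I, P3:I | bus: BusRdX
[8] P0: store L3 := 66 | P0:M(66), P1:I, P2:I, P3:I | bus: BusRdX,Flush
[9] P2: store L1 := 12 | P0:I, P1:I, P2:M(12), P3:I | bus: BusRdX
[10] P2: load  L3 | P0:O(66), P1:I, P2:S(66), P3:I | bus: BusRd
[11] P0: load  L0 | P0:E(40), P1:I, P2:I, P3:I | bus: BusRd
[12] P0: load  L3 | P0:O(66), P1:I, P2:S(66), P3:I | bus: none
[13] P2: load  L5 | P0:I, P1:I, P2:E(0), P3:I | bus: BusRd
[14] P1: store L1 := 15 | P0:I, P1:M(15), P2:I, P3:I | bus: BusRdX,Flush
[15] P1: store L3 := 78 | P0:I, P1:M(78), P2:I, P3:I | bus: BusRdX,Flush
[16] P0: store L3 := 93 | P0:M(93), P1:I, P2:I, P3:I | bus: BusRdX,Flush
[17] P3: load  L4 | P0:I, P1:O(82), P2:I, P3:S(82) | bus: BusRd
[18] P0: load  L3 | P0:M(93), P1:I, P2:I, P3:I | bus: none
[19] P1: load  L3 | P0:O(93), P1:S(93), P2:I, P3:I | bus: BusRd
[20] P0: load  L3 | P0:O(93), P1:S(93), P2:I, P3:I | bus: none
[21] P0: load  L3 | P0:O(93), P1:S(93), P2:I, P3:I | bus: none
[22] P2: load  L3 | P0:O(93), P1:S(93), P2:S(93), P3:I | bus: BusRd
[23] P0: load  L0 | P0:E(40), P1:I, P2:I, P3:I | bus: none
[24] P1: store L3 := 79 | P0:I, P1:M(79), P2:I, P3:I | bus: BusUpgr,Flush
[25] P0: store L3 := 77 | P0:M(77), P1:I, P2:I, P3:I | bus: BusRdX,Flush

invalidations = 0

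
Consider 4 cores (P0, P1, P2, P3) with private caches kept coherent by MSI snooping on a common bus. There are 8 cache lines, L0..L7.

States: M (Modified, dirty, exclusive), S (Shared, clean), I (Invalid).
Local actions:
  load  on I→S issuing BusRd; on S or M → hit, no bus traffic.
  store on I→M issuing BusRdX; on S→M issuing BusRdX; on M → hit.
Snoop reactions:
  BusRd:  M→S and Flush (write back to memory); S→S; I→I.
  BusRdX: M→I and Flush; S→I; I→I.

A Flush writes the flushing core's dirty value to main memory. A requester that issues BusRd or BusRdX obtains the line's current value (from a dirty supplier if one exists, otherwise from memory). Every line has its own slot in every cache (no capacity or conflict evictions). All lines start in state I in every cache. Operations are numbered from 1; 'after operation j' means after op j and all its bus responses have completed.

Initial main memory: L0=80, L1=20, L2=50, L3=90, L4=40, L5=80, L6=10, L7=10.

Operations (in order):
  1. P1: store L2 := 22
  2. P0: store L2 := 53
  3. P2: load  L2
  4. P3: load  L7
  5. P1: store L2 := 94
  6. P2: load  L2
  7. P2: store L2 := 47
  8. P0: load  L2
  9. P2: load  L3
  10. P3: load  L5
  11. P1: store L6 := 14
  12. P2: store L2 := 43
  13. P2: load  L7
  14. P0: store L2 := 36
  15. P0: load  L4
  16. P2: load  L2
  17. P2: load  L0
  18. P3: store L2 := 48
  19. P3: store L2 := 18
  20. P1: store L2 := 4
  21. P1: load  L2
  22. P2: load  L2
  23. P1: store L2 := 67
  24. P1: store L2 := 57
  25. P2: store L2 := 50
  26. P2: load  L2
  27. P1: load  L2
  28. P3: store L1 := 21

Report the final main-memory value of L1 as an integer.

memory[L1] = 20

step 1: P1: store L2 := 22  ⟶  IMII  (L2)  txn=BusRdX  M[L2]=50
step 2: P0: store L2 := 53  ⟶  MIII  (L2)  txn=BusRdX+Flush  M[L2]=22
step 3: P2: load  L2  ⟶  SISI  (L2)  txn=BusRd+Flush  M[L2]=53
step 4: P3: load  L7  ⟶  IIIS  (L7)  txn=BusRd  M[L7]=10
step 5: P1: store L2 := 94  ⟶  IMII  (L2)  txn=BusRdX  M[L2]=53
step 6: P2: load  L2  ⟶  ISSI  (L2)  txn=BusRd+Flush  M[L2]=94
step 7: P2: store L2 := 47  ⟶  IIMI  (L2)  txn=BusRdX  M[L2]=94
step 8: P0: load  L2  ⟶  SISI  (L2)  txn=BusRd+Flush  M[L2]=47
step 9: P2: load  L3  ⟶  IISI  (L3)  txn=BusRd  M[L3]=90
step 10: P3: load  L5  ⟶  IIIS  (L5)  txn=BusRd  M[L5]=80
step 11: P1: store L6 := 14  ⟶  IMII  (L6)  txn=BusRdX  M[L6]=10
step 12: P2: store L2 := 43  ⟶  IIMI  (L2)  txn=BusRdX  M[L2]=47
step 13: P2: load  L7  ⟶  IISS  (L7)  txn=BusRd  M[L7]=10
step 14: P0: store L2 := 36  ⟶  MIII  (L2)  txn=BusRdX+Flush  M[L2]=43
step 15: P0: load  L4  ⟶  SIII  (L4)  txn=BusRd  M[L4]=40
step 16: P2: load  L2  ⟶  SISI  (L2)  txn=BusRd+Flush  M[L2]=36
step 17: P2: load  L0  ⟶  IISI  (L0)  txn=BusRd  M[L0]=80
step 18: P3: store L2 := 48  ⟶  IIIM  (L2)  txn=BusRdX  M[L2]=36
step 19: P3: store L2 := 18  ⟶  IIIM  (L2)  txn=∅  M[L2]=36
step 20: P1: store L2 := 4  ⟶  IMII  (L2)  txn=BusRdX+Flush  M[L2]=18
step 21: P1: load  L2  ⟶  IMII  (L2)  txn=∅  M[L2]=18
step 22: P2: load  L2  ⟶  ISSI  (L2)  txn=BusRd+Flush  M[L2]=4
step 23: P1: store L2 := 67  ⟶  IMII  (L2)  txn=BusRdX  M[L2]=4
step 24: P1: store L2 := 57  ⟶  IMII  (L2)  txn=∅  M[L2]=4
step 25: P2: store L2 := 50  ⟶  IIMI  (L2)  txn=BusRdX+Flush  M[L2]=57
step 26: P2: load  L2  ⟶  IIMI  (L2)  txn=∅  M[L2]=57
step 27: P1: load  L2  ⟶  ISSI  (L2)  txn=BusRd+Flush  M[L2]=50
step 28: P3: store L1 := 21  ⟶  IIIM  (L1)  txn=BusRdX  M[L1]=20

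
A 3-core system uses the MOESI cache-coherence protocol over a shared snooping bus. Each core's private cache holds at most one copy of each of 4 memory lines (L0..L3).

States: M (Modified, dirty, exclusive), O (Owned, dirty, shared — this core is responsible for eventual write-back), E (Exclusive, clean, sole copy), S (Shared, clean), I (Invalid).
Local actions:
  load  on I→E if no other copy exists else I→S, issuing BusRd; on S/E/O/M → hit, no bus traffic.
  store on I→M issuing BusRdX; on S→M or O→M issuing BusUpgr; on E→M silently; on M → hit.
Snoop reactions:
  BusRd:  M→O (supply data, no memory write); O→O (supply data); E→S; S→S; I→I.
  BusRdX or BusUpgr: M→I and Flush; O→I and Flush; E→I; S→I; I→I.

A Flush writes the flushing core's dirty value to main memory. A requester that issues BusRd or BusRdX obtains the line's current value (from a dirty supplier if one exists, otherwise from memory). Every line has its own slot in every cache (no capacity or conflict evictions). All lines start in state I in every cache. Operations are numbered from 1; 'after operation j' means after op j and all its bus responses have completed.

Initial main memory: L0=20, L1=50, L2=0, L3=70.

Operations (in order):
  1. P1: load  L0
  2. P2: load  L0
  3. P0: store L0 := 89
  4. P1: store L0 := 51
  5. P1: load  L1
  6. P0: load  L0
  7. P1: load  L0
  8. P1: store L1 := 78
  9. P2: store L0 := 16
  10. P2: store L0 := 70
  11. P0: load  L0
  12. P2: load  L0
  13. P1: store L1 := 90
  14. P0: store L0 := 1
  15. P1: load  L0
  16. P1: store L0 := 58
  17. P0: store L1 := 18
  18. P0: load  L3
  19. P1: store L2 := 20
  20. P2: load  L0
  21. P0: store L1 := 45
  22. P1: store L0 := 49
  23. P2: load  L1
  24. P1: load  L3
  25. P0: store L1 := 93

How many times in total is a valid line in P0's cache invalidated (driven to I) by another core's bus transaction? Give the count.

[1] P1: load  L0 | P0:I, P1:E(20), P2:I | bus: BusRd
[2] P2: load  L0 | P0:I, P1:S(20), P2:S(20) | bus: BusRd
[3] P0: store L0 := 89 | P0:M(89), P1:I, P2:I | bus: BusRdX
[4] P1: store L0 := 51 | P0:I, P1:M(51), P2:I | bus: BusRdX,Flush
[5] P1: load  L1 | P0:I, P1:E(50), P2:I | bus: BusRd
[6] P0: load  L0 | P0:S(51), P1:O(51), P2:I | bus: BusRd
[7] P1: load  L0 | P0:S(51), P1:O(51), P2:I | bus: none
[8] P1: store L1 := 78 | P0:I, P1:M(78), P2:I | bus: none
[9] P2: store L0 := 16 | P0:I, P1:I, P2:M(16) | bus: BusRdX,Flush
[10] P2: store L0 := 70 | P0:I, P1:I, P2:M(70) | bus: none
[11] P0: load  L0 | P0:S(70), P1:I, P2:O(70) | bus: BusRd
[12] P2: load  L0 | P0:S(70), P1:I, P2:O(70) | bus: none
[13] P1: store L1 := 90 | P0:I, P1:M(90), P2:I | bus: none
[14] P0: store L0 := 1 | P0:M(1), P1:I, P2:I | bus: BusUpgr,Flush
[15] P1: load  L0 | P0:O(1), P1:S(1), P2:I | bus: BusRd
[16] P1: store L0 := 58 | P0:I, P1:M(58), P2:I | bus: BusUpgr,Flush
[17] P0: store L1 := 18 | P0:M(18), P1:I, P2:I | bus: BusRdX,Flush
[18] P0: load  L3 | P0:E(70), P1:I, P2:I | bus: BusRd
[19] P1: store L2 := 20 | P0:I, P1:M(20), P2:I | bus: BusRdX
[20] P2: load  L0 | P0:I, P1:O(58), P2:S(58) | bus: BusRd
[21] P0: store L1 := 45 | P0:M(45), P1:I, P2:I | bus: none
[22] P1: store L0 := 49 | P0:I, P1:M(49), P2:I | bus: BusUpgr
[23] P2: load  L1 | P0:O(45), P1:I, P2:S(45) | bus: BusRd
[24] P1: load  L3 | P0:S(70), P1:S(70), P2:I | bus: BusRd
[25] P0: store L1 := 93 | P0:M(93), P1:I, P2:I | bus: BusUpgr

invalidations = 3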